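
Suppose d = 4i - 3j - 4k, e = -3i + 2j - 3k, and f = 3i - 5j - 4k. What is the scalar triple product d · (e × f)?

-65

e × f:
i: 2·(-4) - (-3)·(-5) = -8 - 15 = -23
j: (-3)·3 - (-3)·(-4) = -9 - 12 = -21
k: (-3)·(-5) - 2·3 = 15 - 6 = 9
e × f = (-23, -21, 9)
d · (e × f) = 4·(-23) + (-3)·(-21) + (-4)·9 = -92 + 63 - 36 = -65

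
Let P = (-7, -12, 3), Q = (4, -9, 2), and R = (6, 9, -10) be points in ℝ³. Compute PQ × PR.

(-18, 130, 192)

PQ = (11, 3, -1)
PR = (13, 21, -13)
i: 3·(-13) - (-1)·21 = -39 - (-21) = -18
j: (-1)·13 - 11·(-13) = -13 - (-143) = 130
k: 11·21 - 3·13 = 231 - 39 = 192
PQ × PR = (-18, 130, 192)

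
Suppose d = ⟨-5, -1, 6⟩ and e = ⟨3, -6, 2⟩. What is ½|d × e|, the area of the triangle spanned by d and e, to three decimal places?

27.518

i: (-1)·2 - 6·(-6) = -2 - (-36) = 34
j: 6·3 - (-5)·2 = 18 - (-10) = 28
k: (-5)·(-6) - (-1)·3 = 30 - (-3) = 33
d × e = (34, 28, 33)
|d × e| = √(34² + 28² + 33²) = √3029 ≈ 55.0364
area = ½ · 55.0364 ≈ 27.518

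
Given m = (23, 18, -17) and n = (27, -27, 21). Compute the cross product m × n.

(-81, -942, -1107)

i: 18·21 - (-17)·(-27) = 378 - 459 = -81
j: (-17)·27 - 23·21 = -459 - 483 = -942
k: 23·(-27) - 18·27 = -621 - 486 = -1107
m × n = (-81, -942, -1107)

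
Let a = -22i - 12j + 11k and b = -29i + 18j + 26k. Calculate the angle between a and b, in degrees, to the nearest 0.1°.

52.9

a · b = (-22)·(-29) + (-12)·18 + 11·26 = 638 - 216 + 286 = 708
|a|² = 484 + 144 + 121 = 749,  |a| = √749 ≈ 27.367864
|b|² = 841 + 324 + 676 = 1841,  |b| = √1841 ≈ 42.906876
cos θ = 708 / (27.367864 · 42.906876) ≈ 0.60293
θ = arccos(0.60293) ≈ 52.9°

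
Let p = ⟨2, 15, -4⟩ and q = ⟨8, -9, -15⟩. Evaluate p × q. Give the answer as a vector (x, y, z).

i: 15·(-15) - (-4)·(-9) = -225 - 36 = -261
j: (-4)·8 - 2·(-15) = -32 - (-30) = -2
k: 2·(-9) - 15·8 = -18 - 120 = -138
p × q = (-261, -2, -138)

(-261, -2, -138)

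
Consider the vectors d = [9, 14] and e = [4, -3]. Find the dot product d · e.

-6

d · e = 9·4 + 14·(-3) = 36 - 42 = -6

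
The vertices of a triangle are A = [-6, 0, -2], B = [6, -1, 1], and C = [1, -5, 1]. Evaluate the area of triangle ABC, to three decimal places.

28.187

AB = (12, -1, 3),  AC = (7, -5, 3)
i: (-1)·3 - 3·(-5) = -3 - (-15) = 12
j: 3·7 - 12·3 = 21 - 36 = -15
k: 12·(-5) - (-1)·7 = -60 - (-7) = -53
AB × AC = (12, -15, -53)
|AB × AC| = √3178 ≈ 56.3738
area = ½ · 56.3738 ≈ 28.187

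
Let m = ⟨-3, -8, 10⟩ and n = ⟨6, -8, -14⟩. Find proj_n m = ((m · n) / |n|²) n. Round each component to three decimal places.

m · n = (-3)·6 + (-8)·(-8) + 10·(-14) = -18 + 64 - 140 = -94
|n|² = 36 + 64 + 196 = 296
proj_n m = (-94/296) · (6, -8, -14) ≈ (-1.905, 2.541, 4.446)

(-1.905, 2.541, 4.446)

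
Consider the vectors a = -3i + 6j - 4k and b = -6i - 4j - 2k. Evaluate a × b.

(-28, 18, 48)

i: 6·(-2) - (-4)·(-4) = -12 - 16 = -28
j: (-4)·(-6) - (-3)·(-2) = 24 - 6 = 18
k: (-3)·(-4) - 6·(-6) = 12 - (-36) = 48
a × b = (-28, 18, 48)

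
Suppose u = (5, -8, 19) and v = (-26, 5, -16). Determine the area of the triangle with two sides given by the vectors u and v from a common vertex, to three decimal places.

226.922

i: (-8)·(-16) - 19·5 = 128 - 95 = 33
j: 19·(-26) - 5·(-16) = -494 - (-80) = -414
k: 5·5 - (-8)·(-26) = 25 - 208 = -183
u × v = (33, -414, -183)
|u × v| = √(33² + (-414)² + (-183)²) = √205974 ≈ 453.8436
area = ½ · 453.8436 ≈ 226.922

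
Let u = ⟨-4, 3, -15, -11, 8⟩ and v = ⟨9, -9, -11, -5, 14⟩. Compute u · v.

u · v = (-4)·9 + 3·(-9) + (-15)·(-11) + (-11)·(-5) + 8·14 = -36 - 27 + 165 + 55 + 112 = 269

269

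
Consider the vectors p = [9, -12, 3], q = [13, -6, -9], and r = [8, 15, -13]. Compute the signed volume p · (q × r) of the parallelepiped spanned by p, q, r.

q × r:
i: (-6)·(-13) - (-9)·15 = 78 - (-135) = 213
j: (-9)·8 - 13·(-13) = -72 - (-169) = 97
k: 13·15 - (-6)·8 = 195 - (-48) = 243
q × r = (213, 97, 243)
p · (q × r) = 9·213 + (-12)·97 + 3·243 = 1917 - 1164 + 729 = 1482

1482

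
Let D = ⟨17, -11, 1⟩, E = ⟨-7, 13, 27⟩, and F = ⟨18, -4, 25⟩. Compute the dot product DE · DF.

768

DE = E − D = (-24, 24, 26)
DF = F − D = (1, 7, 24)
DE · DF = (-24)·1 + 24·7 + 26·24 = -24 + 168 + 624 = 768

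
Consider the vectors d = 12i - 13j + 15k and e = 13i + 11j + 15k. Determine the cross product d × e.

(-360, 15, 301)

i: (-13)·15 - 15·11 = -195 - 165 = -360
j: 15·13 - 12·15 = 195 - 180 = 15
k: 12·11 - (-13)·13 = 132 - (-169) = 301
d × e = (-360, 15, 301)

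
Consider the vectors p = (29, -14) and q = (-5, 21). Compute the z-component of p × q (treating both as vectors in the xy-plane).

29·21 - (-14)·(-5) = 609 - 70 = 539

539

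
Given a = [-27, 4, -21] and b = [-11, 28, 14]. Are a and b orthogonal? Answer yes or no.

no

a · b = (-27)·(-11) + 4·28 + (-21)·14 = 297 + 112 - 294 = 115
Nonzero, so the vectors are not orthogonal.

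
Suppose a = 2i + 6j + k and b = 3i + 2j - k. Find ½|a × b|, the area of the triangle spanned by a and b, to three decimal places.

8.441

i: 6·(-1) - 1·2 = -6 - 2 = -8
j: 1·3 - 2·(-1) = 3 - (-2) = 5
k: 2·2 - 6·3 = 4 - 18 = -14
a × b = (-8, 5, -14)
|a × b| = √((-8)² + 5² + (-14)²) = √285 ≈ 16.8819
area = ½ · 16.8819 ≈ 8.441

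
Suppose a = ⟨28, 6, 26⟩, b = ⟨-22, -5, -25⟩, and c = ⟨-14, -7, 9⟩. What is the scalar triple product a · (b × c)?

b × c:
i: (-5)·9 - (-25)·(-7) = -45 - 175 = -220
j: (-25)·(-14) - (-22)·9 = 350 - (-198) = 548
k: (-22)·(-7) - (-5)·(-14) = 154 - 70 = 84
b × c = (-220, 548, 84)
a · (b × c) = 28·(-220) + 6·548 + 26·84 = -6160 + 3288 + 2184 = -688

-688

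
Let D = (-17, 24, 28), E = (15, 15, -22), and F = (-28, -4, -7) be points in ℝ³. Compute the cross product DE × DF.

DE = (32, -9, -50)
DF = (-11, -28, -35)
i: (-9)·(-35) - (-50)·(-28) = 315 - 1400 = -1085
j: (-50)·(-11) - 32·(-35) = 550 - (-1120) = 1670
k: 32·(-28) - (-9)·(-11) = -896 - 99 = -995
DE × DF = (-1085, 1670, -995)

(-1085, 1670, -995)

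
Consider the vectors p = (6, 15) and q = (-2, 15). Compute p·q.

p · q = 6·(-2) + 15·15 = -12 + 225 = 213

213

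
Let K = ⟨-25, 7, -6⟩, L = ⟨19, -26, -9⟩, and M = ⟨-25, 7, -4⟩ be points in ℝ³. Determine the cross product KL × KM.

(-66, -88, 0)

KL = (44, -33, -3)
KM = (0, 0, 2)
i: (-33)·2 - (-3)·0 = -66 - 0 = -66
j: (-3)·0 - 44·2 = 0 - 88 = -88
k: 44·0 - (-33)·0 = 0 - 0 = 0
KL × KM = (-66, -88, 0)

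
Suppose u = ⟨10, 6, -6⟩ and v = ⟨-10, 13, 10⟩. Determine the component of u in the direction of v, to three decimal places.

-4.269

u · v = 10·(-10) + 6·13 + (-6)·10 = -100 + 78 - 60 = -82
|v| = √(100 + 169 + 100) = √369 ≈ 19.2094
comp_v u = -82 / √369 ≈ -4.269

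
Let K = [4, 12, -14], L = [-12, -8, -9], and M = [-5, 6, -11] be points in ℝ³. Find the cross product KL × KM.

(-30, 3, -84)

KL = (-16, -20, 5)
KM = (-9, -6, 3)
i: (-20)·3 - 5·(-6) = -60 - (-30) = -30
j: 5·(-9) - (-16)·3 = -45 - (-48) = 3
k: (-16)·(-6) - (-20)·(-9) = 96 - 180 = -84
KL × KM = (-30, 3, -84)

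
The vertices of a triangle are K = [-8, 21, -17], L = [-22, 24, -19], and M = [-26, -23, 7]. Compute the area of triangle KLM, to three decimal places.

KL = (-14, 3, -2),  KM = (-18, -44, 24)
i: 3·24 - (-2)·(-44) = 72 - 88 = -16
j: (-2)·(-18) - (-14)·24 = 36 - (-336) = 372
k: (-14)·(-44) - 3·(-18) = 616 - (-54) = 670
KL × KM = (-16, 372, 670)
|KL × KM| = √587540 ≈ 766.5116
area = ½ · 766.5116 ≈ 383.256

383.256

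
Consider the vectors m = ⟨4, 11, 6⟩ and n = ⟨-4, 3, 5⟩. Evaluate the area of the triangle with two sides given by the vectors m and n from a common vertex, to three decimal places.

i: 11·5 - 6·3 = 55 - 18 = 37
j: 6·(-4) - 4·5 = -24 - 20 = -44
k: 4·3 - 11·(-4) = 12 - (-44) = 56
m × n = (37, -44, 56)
|m × n| = √(37² + (-44)² + 56²) = √6441 ≈ 80.2558
area = ½ · 80.2558 ≈ 40.128

40.128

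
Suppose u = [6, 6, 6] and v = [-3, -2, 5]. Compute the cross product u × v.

i: 6·5 - 6·(-2) = 30 - (-12) = 42
j: 6·(-3) - 6·5 = -18 - 30 = -48
k: 6·(-2) - 6·(-3) = -12 - (-18) = 6
u × v = (42, -48, 6)

(42, -48, 6)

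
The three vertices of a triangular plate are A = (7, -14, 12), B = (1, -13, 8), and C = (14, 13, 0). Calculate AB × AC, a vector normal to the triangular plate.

(96, -100, -169)

AB = (-6, 1, -4)
AC = (7, 27, -12)
i: 1·(-12) - (-4)·27 = -12 - (-108) = 96
j: (-4)·7 - (-6)·(-12) = -28 - 72 = -100
k: (-6)·27 - 1·7 = -162 - 7 = -169
AB × AC = (96, -100, -169)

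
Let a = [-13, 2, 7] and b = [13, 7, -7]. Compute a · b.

a · b = (-13)·13 + 2·7 + 7·(-7) = -169 + 14 - 49 = -204

-204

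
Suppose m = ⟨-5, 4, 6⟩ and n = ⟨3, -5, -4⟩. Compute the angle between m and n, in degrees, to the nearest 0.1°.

m · n = (-5)·3 + 4·(-5) + 6·(-4) = -15 - 20 - 24 = -59
|m|² = 25 + 16 + 36 = 77,  |m| = √77 ≈ 8.774964
|n|² = 9 + 25 + 16 = 50,  |n| = √50 ≈ 7.071068
cos θ = -59 / (8.774964 · 7.071068) ≈ -0.95087
θ = arccos(-0.95087) ≈ 162.0°

162.0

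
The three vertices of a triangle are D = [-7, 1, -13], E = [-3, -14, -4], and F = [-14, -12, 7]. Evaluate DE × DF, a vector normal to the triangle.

(-183, -143, -157)

DE = (4, -15, 9)
DF = (-7, -13, 20)
i: (-15)·20 - 9·(-13) = -300 - (-117) = -183
j: 9·(-7) - 4·20 = -63 - 80 = -143
k: 4·(-13) - (-15)·(-7) = -52 - 105 = -157
DE × DF = (-183, -143, -157)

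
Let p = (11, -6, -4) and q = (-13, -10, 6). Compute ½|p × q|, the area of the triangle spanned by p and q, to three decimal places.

i: (-6)·6 - (-4)·(-10) = -36 - 40 = -76
j: (-4)·(-13) - 11·6 = 52 - 66 = -14
k: 11·(-10) - (-6)·(-13) = -110 - 78 = -188
p × q = (-76, -14, -188)
|p × q| = √((-76)² + (-14)² + (-188)²) = √41316 ≈ 203.2634
area = ½ · 203.2634 ≈ 101.632

101.632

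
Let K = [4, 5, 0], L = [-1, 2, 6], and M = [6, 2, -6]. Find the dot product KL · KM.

KL = L − K = (-5, -3, 6)
KM = M − K = (2, -3, -6)
KL · KM = (-5)·2 + (-3)·(-3) + 6·(-6) = -10 + 9 - 36 = -37

-37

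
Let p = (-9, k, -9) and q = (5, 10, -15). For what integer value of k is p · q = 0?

p · q = (-9)·5 + k·10 + (-9)·(-15) = 90 + 10k
Set equal to 0: 10k = -90, so k = -9.

-9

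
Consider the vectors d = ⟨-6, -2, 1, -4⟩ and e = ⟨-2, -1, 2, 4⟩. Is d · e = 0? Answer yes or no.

d · e = (-6)·(-2) + (-2)·(-1) + 1·2 + (-4)·4 = 12 + 2 + 2 - 16 = 0
Zero, so the vectors are orthogonal.

yes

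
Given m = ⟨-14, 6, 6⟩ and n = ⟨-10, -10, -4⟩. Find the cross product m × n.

i: 6·(-4) - 6·(-10) = -24 - (-60) = 36
j: 6·(-10) - (-14)·(-4) = -60 - 56 = -116
k: (-14)·(-10) - 6·(-10) = 140 - (-60) = 200
m × n = (36, -116, 200)

(36, -116, 200)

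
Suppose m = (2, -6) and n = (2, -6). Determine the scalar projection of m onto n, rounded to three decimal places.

6.325

m · n = 2·2 + (-6)·(-6) = 4 + 36 = 40
|n| = √(4 + 36) = √40 ≈ 6.3246
comp_n m = 40 / √40 ≈ 6.325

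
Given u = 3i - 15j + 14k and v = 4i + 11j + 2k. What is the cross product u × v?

i: (-15)·2 - 14·11 = -30 - 154 = -184
j: 14·4 - 3·2 = 56 - 6 = 50
k: 3·11 - (-15)·4 = 33 - (-60) = 93
u × v = (-184, 50, 93)

(-184, 50, 93)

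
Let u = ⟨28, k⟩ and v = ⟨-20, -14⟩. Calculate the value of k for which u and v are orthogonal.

-40

u · v = 28·(-20) + k·(-14) = -560 - 14k
Set equal to 0: -14k = 560, so k = -40.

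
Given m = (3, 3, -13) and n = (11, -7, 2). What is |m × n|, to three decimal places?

179.839

i: 3·2 - (-13)·(-7) = 6 - 91 = -85
j: (-13)·11 - 3·2 = -143 - 6 = -149
k: 3·(-7) - 3·11 = -21 - 33 = -54
m × n = (-85, -149, -54)
|m × n| = √((-85)² + (-149)² + (-54)²) = √32342 ≈ 179.8388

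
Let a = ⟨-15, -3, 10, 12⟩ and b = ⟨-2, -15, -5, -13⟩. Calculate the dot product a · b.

a · b = (-15)·(-2) + (-3)·(-15) + 10·(-5) + 12·(-13) = 30 + 45 - 50 - 156 = -131

-131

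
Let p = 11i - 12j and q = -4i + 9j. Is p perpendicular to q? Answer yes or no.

p · q = 11·(-4) + (-12)·9 = -44 - 108 = -152
Nonzero, so the vectors are not orthogonal.

no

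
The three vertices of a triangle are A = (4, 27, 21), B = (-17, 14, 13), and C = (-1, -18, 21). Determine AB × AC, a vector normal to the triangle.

(-360, 40, 880)

AB = (-21, -13, -8)
AC = (-5, -45, 0)
i: (-13)·0 - (-8)·(-45) = 0 - 360 = -360
j: (-8)·(-5) - (-21)·0 = 40 - 0 = 40
k: (-21)·(-45) - (-13)·(-5) = 945 - 65 = 880
AB × AC = (-360, 40, 880)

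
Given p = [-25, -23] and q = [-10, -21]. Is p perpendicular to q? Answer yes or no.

p · q = (-25)·(-10) + (-23)·(-21) = 250 + 483 = 733
Nonzero, so the vectors are not orthogonal.

no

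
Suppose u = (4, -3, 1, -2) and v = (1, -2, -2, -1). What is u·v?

u · v = 4·1 + (-3)·(-2) + 1·(-2) + (-2)·(-1) = 4 + 6 - 2 + 2 = 10

10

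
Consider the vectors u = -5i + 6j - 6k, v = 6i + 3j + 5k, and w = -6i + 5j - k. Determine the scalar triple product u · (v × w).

v × w:
i: 3·(-1) - 5·5 = -3 - 25 = -28
j: 5·(-6) - 6·(-1) = -30 - (-6) = -24
k: 6·5 - 3·(-6) = 30 - (-18) = 48
v × w = (-28, -24, 48)
u · (v × w) = (-5)·(-28) + 6·(-24) + (-6)·48 = 140 - 144 - 288 = -292

-292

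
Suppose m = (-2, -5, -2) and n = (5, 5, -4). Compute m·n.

-27

m · n = (-2)·5 + (-5)·5 + (-2)·(-4) = -10 - 25 + 8 = -27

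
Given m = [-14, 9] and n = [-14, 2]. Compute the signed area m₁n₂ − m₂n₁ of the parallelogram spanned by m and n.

(-14)·2 - 9·(-14) = -28 - (-126) = 98

98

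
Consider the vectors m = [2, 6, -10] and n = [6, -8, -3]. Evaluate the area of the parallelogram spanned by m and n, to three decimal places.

123.386

i: 6·(-3) - (-10)·(-8) = -18 - 80 = -98
j: (-10)·6 - 2·(-3) = -60 - (-6) = -54
k: 2·(-8) - 6·6 = -16 - 36 = -52
m × n = (-98, -54, -52)
|m × n| = √((-98)² + (-54)² + (-52)²) = √15224 ≈ 123.3856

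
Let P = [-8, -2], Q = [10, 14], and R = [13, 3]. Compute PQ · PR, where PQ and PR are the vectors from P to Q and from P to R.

458

PQ = Q − P = (18, 16)
PR = R − P = (21, 5)
PQ · PR = 18·21 + 16·5 = 378 + 80 = 458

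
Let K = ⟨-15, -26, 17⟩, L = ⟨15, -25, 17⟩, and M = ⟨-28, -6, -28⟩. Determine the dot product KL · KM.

KL = L − K = (30, 1, 0)
KM = M − K = (-13, 20, -45)
KL · KM = 30·(-13) + 1·20 + 0·(-45) = -390 + 20 + 0 = -370

-370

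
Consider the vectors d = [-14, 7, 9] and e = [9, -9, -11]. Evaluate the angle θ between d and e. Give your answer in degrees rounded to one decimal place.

161.5

d · e = (-14)·9 + 7·(-9) + 9·(-11) = -126 - 63 - 99 = -288
|d|² = 196 + 49 + 81 = 326,  |d| = √326 ≈ 18.055470
|e|² = 81 + 81 + 121 = 283,  |e| = √283 ≈ 16.822604
cos θ = -288 / (18.055470 · 16.822604) ≈ -0.94818
θ = arccos(-0.94818) ≈ 161.5°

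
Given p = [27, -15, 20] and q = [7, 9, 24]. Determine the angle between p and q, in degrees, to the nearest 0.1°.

56.9

p · q = 27·7 + (-15)·9 + 20·24 = 189 - 135 + 480 = 534
|p|² = 729 + 225 + 400 = 1354,  |p| = √1354 ≈ 36.796739
|q|² = 49 + 81 + 576 = 706,  |q| = √706 ≈ 26.570661
cos θ = 534 / (36.796739 · 26.570661) ≈ 0.54617
θ = arccos(0.54617) ≈ 56.9°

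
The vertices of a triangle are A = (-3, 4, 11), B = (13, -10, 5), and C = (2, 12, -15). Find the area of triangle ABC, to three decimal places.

299.142

AB = (16, -14, -6),  AC = (5, 8, -26)
i: (-14)·(-26) - (-6)·8 = 364 - (-48) = 412
j: (-6)·5 - 16·(-26) = -30 - (-416) = 386
k: 16·8 - (-14)·5 = 128 - (-70) = 198
AB × AC = (412, 386, 198)
|AB × AC| = √357944 ≈ 598.2842
area = ½ · 598.2842 ≈ 299.142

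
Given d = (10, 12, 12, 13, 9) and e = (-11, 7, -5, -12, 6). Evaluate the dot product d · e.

d · e = 10·(-11) + 12·7 + 12·(-5) + 13·(-12) + 9·6 = -110 + 84 - 60 - 156 + 54 = -188

-188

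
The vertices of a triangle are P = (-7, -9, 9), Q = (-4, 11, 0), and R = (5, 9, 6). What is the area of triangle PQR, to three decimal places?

PQ = (3, 20, -9),  PR = (12, 18, -3)
i: 20·(-3) - (-9)·18 = -60 - (-162) = 102
j: (-9)·12 - 3·(-3) = -108 - (-9) = -99
k: 3·18 - 20·12 = 54 - 240 = -186
PQ × PR = (102, -99, -186)
|PQ × PR| = √54801 ≈ 234.0961
area = ½ · 234.0961 ≈ 117.048

117.048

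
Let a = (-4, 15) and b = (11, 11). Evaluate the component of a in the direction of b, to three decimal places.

a · b = (-4)·11 + 15·11 = -44 + 165 = 121
|b| = √(121 + 121) = √242 ≈ 15.5563
comp_b a = 121 / √242 ≈ 7.778

7.778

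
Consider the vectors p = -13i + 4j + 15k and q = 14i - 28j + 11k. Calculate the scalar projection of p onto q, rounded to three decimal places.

p · q = (-13)·14 + 4·(-28) + 15·11 = -182 - 112 + 165 = -129
|q| = √(196 + 784 + 121) = √1101 ≈ 33.1813
comp_q p = -129 / √1101 ≈ -3.888

-3.888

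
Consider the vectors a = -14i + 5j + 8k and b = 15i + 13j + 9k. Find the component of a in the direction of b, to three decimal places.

-3.349

a · b = (-14)·15 + 5·13 + 8·9 = -210 + 65 + 72 = -73
|b| = √(225 + 169 + 81) = √475 ≈ 21.7945
comp_b a = -73 / √475 ≈ -3.349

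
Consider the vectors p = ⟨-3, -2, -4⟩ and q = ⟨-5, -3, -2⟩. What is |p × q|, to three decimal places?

i: (-2)·(-2) - (-4)·(-3) = 4 - 12 = -8
j: (-4)·(-5) - (-3)·(-2) = 20 - 6 = 14
k: (-3)·(-3) - (-2)·(-5) = 9 - 10 = -1
p × q = (-8, 14, -1)
|p × q| = √((-8)² + 14² + (-1)²) = √261 ≈ 16.1555

16.155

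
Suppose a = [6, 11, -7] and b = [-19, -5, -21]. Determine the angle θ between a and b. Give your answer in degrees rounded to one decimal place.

93.1

a · b = 6·(-19) + 11·(-5) + (-7)·(-21) = -114 - 55 + 147 = -22
|a|² = 36 + 121 + 49 = 206,  |a| = √206 ≈ 14.352700
|b|² = 361 + 25 + 441 = 827,  |b| = √827 ≈ 28.757608
cos θ = -22 / (14.352700 · 28.757608) ≈ -0.05330
θ = arccos(-0.05330) ≈ 93.1°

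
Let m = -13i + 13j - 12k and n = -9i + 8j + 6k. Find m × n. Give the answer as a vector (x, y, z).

(174, 186, 13)

i: 13·6 - (-12)·8 = 78 - (-96) = 174
j: (-12)·(-9) - (-13)·6 = 108 - (-78) = 186
k: (-13)·8 - 13·(-9) = -104 - (-117) = 13
m × n = (174, 186, 13)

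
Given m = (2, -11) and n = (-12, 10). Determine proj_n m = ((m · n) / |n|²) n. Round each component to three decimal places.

m · n = 2·(-12) + (-11)·10 = -24 - 110 = -134
|n|² = 144 + 100 = 244
proj_n m = (-134/244) · (-12, 10) ≈ (6.590, -5.492)

(6.590, -5.492)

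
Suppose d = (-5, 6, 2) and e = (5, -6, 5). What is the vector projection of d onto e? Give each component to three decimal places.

(-2.965, 3.558, -2.965)

d · e = (-5)·5 + 6·(-6) + 2·5 = -25 - 36 + 10 = -51
|e|² = 25 + 36 + 25 = 86
proj_e d = (-51/86) · (5, -6, 5) ≈ (-2.965, 3.558, -2.965)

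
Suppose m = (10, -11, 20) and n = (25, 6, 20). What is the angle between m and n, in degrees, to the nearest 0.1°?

m · n = 10·25 + (-11)·6 + 20·20 = 250 - 66 + 400 = 584
|m|² = 100 + 121 + 400 = 621,  |m| = √621 ≈ 24.919872
|n|² = 625 + 36 + 400 = 1061,  |n| = √1061 ≈ 32.572995
cos θ = 584 / (24.919872 · 32.572995) ≈ 0.71946
θ = arccos(0.71946) ≈ 44.0°

44.0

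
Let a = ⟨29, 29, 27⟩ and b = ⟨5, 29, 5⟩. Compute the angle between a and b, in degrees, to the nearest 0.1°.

40.1

a · b = 29·5 + 29·29 + 27·5 = 145 + 841 + 135 = 1121
|a|² = 841 + 841 + 729 = 2411,  |a| = √2411 ≈ 49.101935
|b|² = 25 + 841 + 25 = 891,  |b| = √891 ≈ 29.849623
cos θ = 1121 / (49.101935 · 29.849623) ≈ 0.76484
θ = arccos(0.76484) ≈ 40.1°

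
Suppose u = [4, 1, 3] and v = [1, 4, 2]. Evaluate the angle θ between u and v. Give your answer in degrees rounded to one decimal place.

u · v = 4·1 + 1·4 + 3·2 = 4 + 4 + 6 = 14
|u|² = 16 + 1 + 9 = 26,  |u| = √26 ≈ 5.099020
|v|² = 1 + 16 + 4 = 21,  |v| = √21 ≈ 4.582576
cos θ = 14 / (5.099020 · 4.582576) ≈ 0.59914
θ = arccos(0.59914) ≈ 53.2°

53.2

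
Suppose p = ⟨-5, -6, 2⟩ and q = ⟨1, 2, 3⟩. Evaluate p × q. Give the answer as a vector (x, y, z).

i: (-6)·3 - 2·2 = -18 - 4 = -22
j: 2·1 - (-5)·3 = 2 - (-15) = 17
k: (-5)·2 - (-6)·1 = -10 - (-6) = -4
p × q = (-22, 17, -4)

(-22, 17, -4)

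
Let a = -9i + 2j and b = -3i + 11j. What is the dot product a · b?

a · b = (-9)·(-3) + 2·11 = 27 + 22 = 49

49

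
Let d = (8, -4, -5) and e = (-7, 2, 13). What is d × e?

(-42, -69, -12)

i: (-4)·13 - (-5)·2 = -52 - (-10) = -42
j: (-5)·(-7) - 8·13 = 35 - 104 = -69
k: 8·2 - (-4)·(-7) = 16 - 28 = -12
d × e = (-42, -69, -12)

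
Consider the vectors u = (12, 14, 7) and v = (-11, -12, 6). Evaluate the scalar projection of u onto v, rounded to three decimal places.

-14.871

u · v = 12·(-11) + 14·(-12) + 7·6 = -132 - 168 + 42 = -258
|v| = √(121 + 144 + 36) = √301 ≈ 17.3494
comp_v u = -258 / √301 ≈ -14.871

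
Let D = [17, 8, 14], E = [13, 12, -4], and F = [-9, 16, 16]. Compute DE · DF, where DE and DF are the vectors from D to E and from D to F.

100

DE = E − D = (-4, 4, -18)
DF = F − D = (-26, 8, 2)
DE · DF = (-4)·(-26) + 4·8 + (-18)·2 = 104 + 32 - 36 = 100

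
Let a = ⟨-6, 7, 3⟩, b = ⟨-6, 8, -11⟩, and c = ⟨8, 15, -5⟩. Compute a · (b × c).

b × c:
i: 8·(-5) - (-11)·15 = -40 - (-165) = 125
j: (-11)·8 - (-6)·(-5) = -88 - 30 = -118
k: (-6)·15 - 8·8 = -90 - 64 = -154
b × c = (125, -118, -154)
a · (b × c) = (-6)·125 + 7·(-118) + 3·(-154) = -750 - 826 - 462 = -2038

-2038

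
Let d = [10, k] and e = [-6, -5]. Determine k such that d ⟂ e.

-12

d · e = 10·(-6) + k·(-5) = -60 - 5k
Set equal to 0: -5k = 60, so k = -12.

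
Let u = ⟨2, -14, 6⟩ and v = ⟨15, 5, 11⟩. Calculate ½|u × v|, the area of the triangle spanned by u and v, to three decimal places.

147.377

i: (-14)·11 - 6·5 = -154 - 30 = -184
j: 6·15 - 2·11 = 90 - 22 = 68
k: 2·5 - (-14)·15 = 10 - (-210) = 220
u × v = (-184, 68, 220)
|u × v| = √((-184)² + 68² + 220²) = √86880 ≈ 294.7541
area = ½ · 294.7541 ≈ 147.377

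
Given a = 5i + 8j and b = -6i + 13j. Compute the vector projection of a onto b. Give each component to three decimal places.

a · b = 5·(-6) + 8·13 = -30 + 104 = 74
|b|² = 36 + 169 = 205
proj_b a = (74/205) · (-6, 13) ≈ (-2.166, 4.693)

(-2.166, 4.693)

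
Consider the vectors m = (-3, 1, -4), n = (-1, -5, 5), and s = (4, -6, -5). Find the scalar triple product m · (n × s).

-254

n × s:
i: (-5)·(-5) - 5·(-6) = 25 - (-30) = 55
j: 5·4 - (-1)·(-5) = 20 - 5 = 15
k: (-1)·(-6) - (-5)·4 = 6 - (-20) = 26
n × s = (55, 15, 26)
m · (n × s) = (-3)·55 + 1·15 + (-4)·26 = -165 + 15 - 104 = -254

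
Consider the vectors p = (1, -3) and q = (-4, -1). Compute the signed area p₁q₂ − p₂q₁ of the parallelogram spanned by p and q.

1·(-1) - (-3)·(-4) = -1 - 12 = -13

-13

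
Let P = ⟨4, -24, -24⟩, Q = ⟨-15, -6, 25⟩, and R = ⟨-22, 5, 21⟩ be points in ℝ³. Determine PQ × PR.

(-611, -419, -83)

PQ = (-19, 18, 49)
PR = (-26, 29, 45)
i: 18·45 - 49·29 = 810 - 1421 = -611
j: 49·(-26) - (-19)·45 = -1274 - (-855) = -419
k: (-19)·29 - 18·(-26) = -551 - (-468) = -83
PQ × PR = (-611, -419, -83)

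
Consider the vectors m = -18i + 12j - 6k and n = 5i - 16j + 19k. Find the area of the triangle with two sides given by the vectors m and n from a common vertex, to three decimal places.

204.176

i: 12·19 - (-6)·(-16) = 228 - 96 = 132
j: (-6)·5 - (-18)·19 = -30 - (-342) = 312
k: (-18)·(-16) - 12·5 = 288 - 60 = 228
m × n = (132, 312, 228)
|m × n| = √(132² + 312² + 228²) = √166752 ≈ 408.3528
area = ½ · 408.3528 ≈ 204.176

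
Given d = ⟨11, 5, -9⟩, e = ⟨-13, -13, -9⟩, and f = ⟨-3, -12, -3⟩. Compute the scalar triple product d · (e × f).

-1872

e × f:
i: (-13)·(-3) - (-9)·(-12) = 39 - 108 = -69
j: (-9)·(-3) - (-13)·(-3) = 27 - 39 = -12
k: (-13)·(-12) - (-13)·(-3) = 156 - 39 = 117
e × f = (-69, -12, 117)
d · (e × f) = 11·(-69) + 5·(-12) + (-9)·117 = -759 - 60 - 1053 = -1872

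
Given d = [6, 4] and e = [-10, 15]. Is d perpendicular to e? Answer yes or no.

yes

d · e = 6·(-10) + 4·15 = -60 + 60 = 0
Zero, so the vectors are orthogonal.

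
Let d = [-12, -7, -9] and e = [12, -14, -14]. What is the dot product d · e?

d · e = (-12)·12 + (-7)·(-14) + (-9)·(-14) = -144 + 98 + 126 = 80

80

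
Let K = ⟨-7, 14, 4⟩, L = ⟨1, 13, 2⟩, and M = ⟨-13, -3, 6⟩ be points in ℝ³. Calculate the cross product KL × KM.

(-36, -4, -142)

KL = (8, -1, -2)
KM = (-6, -17, 2)
i: (-1)·2 - (-2)·(-17) = -2 - 34 = -36
j: (-2)·(-6) - 8·2 = 12 - 16 = -4
k: 8·(-17) - (-1)·(-6) = -136 - 6 = -142
KL × KM = (-36, -4, -142)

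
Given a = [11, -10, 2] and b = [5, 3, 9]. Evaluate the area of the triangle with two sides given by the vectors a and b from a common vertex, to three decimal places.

i: (-10)·9 - 2·3 = -90 - 6 = -96
j: 2·5 - 11·9 = 10 - 99 = -89
k: 11·3 - (-10)·5 = 33 - (-50) = 83
a × b = (-96, -89, 83)
|a × b| = √((-96)² + (-89)² + 83²) = √24026 ≈ 155.0032
area = ½ · 155.0032 ≈ 77.502

77.502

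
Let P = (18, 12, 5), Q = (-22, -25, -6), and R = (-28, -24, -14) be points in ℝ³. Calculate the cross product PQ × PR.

(307, -254, -262)

PQ = (-40, -37, -11)
PR = (-46, -36, -19)
i: (-37)·(-19) - (-11)·(-36) = 703 - 396 = 307
j: (-11)·(-46) - (-40)·(-19) = 506 - 760 = -254
k: (-40)·(-36) - (-37)·(-46) = 1440 - 1702 = -262
PQ × PR = (307, -254, -262)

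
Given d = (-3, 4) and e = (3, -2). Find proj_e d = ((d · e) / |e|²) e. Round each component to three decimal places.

(-3.923, 2.615)

d · e = (-3)·3 + 4·(-2) = -9 - 8 = -17
|e|² = 9 + 4 = 13
proj_e d = (-17/13) · (3, -2) ≈ (-3.923, 2.615)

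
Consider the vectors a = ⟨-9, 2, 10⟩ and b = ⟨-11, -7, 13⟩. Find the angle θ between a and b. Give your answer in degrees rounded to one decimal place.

30.8

a · b = (-9)·(-11) + 2·(-7) + 10·13 = 99 - 14 + 130 = 215
|a|² = 81 + 4 + 100 = 185,  |a| = √185 ≈ 13.601471
|b|² = 121 + 49 + 169 = 339,  |b| = √339 ≈ 18.411953
cos θ = 215 / (13.601471 · 18.411953) ≈ 0.85852
θ = arccos(0.85852) ≈ 30.8°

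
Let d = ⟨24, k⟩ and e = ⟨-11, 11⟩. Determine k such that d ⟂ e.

24

d · e = 24·(-11) + k·11 = -264 + 11k
Set equal to 0: 11k = 264, so k = 24.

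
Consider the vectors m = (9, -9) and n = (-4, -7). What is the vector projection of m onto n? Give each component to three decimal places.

(-1.662, -2.908)

m · n = 9·(-4) + (-9)·(-7) = -36 + 63 = 27
|n|² = 16 + 49 = 65
proj_n m = (27/65) · (-4, -7) ≈ (-1.662, -2.908)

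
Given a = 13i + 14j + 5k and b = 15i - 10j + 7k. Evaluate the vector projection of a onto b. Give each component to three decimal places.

a · b = 13·15 + 14·(-10) + 5·7 = 195 - 140 + 35 = 90
|b|² = 225 + 100 + 49 = 374
proj_b a = (90/374) · (15, -10, 7) ≈ (3.610, -2.406, 1.684)

(3.610, -2.406, 1.684)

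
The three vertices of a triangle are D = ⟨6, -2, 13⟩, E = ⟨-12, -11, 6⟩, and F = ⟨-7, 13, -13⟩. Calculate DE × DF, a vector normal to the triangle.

(339, -377, -387)

DE = (-18, -9, -7)
DF = (-13, 15, -26)
i: (-9)·(-26) - (-7)·15 = 234 - (-105) = 339
j: (-7)·(-13) - (-18)·(-26) = 91 - 468 = -377
k: (-18)·15 - (-9)·(-13) = -270 - 117 = -387
DE × DF = (339, -377, -387)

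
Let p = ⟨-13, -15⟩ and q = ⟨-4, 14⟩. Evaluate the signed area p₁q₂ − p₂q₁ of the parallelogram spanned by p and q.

-242

(-13)·14 - (-15)·(-4) = -182 - 60 = -242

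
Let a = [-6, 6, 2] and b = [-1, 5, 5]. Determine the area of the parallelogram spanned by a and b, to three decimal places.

i: 6·5 - 2·5 = 30 - 10 = 20
j: 2·(-1) - (-6)·5 = -2 - (-30) = 28
k: (-6)·5 - 6·(-1) = -30 - (-6) = -24
a × b = (20, 28, -24)
|a × b| = √(20² + 28² + (-24)²) = √1760 ≈ 41.9524

41.952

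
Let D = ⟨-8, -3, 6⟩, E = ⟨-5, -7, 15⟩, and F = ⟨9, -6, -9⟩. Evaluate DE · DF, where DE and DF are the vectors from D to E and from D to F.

DE = E − D = (3, -4, 9)
DF = F − D = (17, -3, -15)
DE · DF = 3·17 + (-4)·(-3) + 9·(-15) = 51 + 12 - 135 = -72

-72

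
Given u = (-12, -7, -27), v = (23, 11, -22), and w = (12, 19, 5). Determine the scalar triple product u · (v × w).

v × w:
i: 11·5 - (-22)·19 = 55 - (-418) = 473
j: (-22)·12 - 23·5 = -264 - 115 = -379
k: 23·19 - 11·12 = 437 - 132 = 305
v × w = (473, -379, 305)
u · (v × w) = (-12)·473 + (-7)·(-379) + (-27)·305 = -5676 + 2653 - 8235 = -11258

-11258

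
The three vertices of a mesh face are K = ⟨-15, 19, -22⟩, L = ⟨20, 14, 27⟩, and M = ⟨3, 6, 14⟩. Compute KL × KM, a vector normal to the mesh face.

(457, -378, -365)

KL = (35, -5, 49)
KM = (18, -13, 36)
i: (-5)·36 - 49·(-13) = -180 - (-637) = 457
j: 49·18 - 35·36 = 882 - 1260 = -378
k: 35·(-13) - (-5)·18 = -455 - (-90) = -365
KL × KM = (457, -378, -365)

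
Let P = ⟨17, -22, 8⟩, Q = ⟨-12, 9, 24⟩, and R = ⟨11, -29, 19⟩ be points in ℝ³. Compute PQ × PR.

PQ = (-29, 31, 16)
PR = (-6, -7, 11)
i: 31·11 - 16·(-7) = 341 - (-112) = 453
j: 16·(-6) - (-29)·11 = -96 - (-319) = 223
k: (-29)·(-7) - 31·(-6) = 203 - (-186) = 389
PQ × PR = (453, 223, 389)

(453, 223, 389)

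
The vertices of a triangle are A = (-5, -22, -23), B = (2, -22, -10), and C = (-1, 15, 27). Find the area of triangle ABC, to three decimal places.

AB = (7, 0, 13),  AC = (4, 37, 50)
i: 0·50 - 13·37 = 0 - 481 = -481
j: 13·4 - 7·50 = 52 - 350 = -298
k: 7·37 - 0·4 = 259 - 0 = 259
AB × AC = (-481, -298, 259)
|AB × AC| = √387246 ≈ 622.2909
area = ½ · 622.2909 ≈ 311.145

311.145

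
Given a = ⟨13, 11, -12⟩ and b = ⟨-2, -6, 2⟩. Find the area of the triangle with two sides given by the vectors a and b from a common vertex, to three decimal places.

37.550

i: 11·2 - (-12)·(-6) = 22 - 72 = -50
j: (-12)·(-2) - 13·2 = 24 - 26 = -2
k: 13·(-6) - 11·(-2) = -78 - (-22) = -56
a × b = (-50, -2, -56)
|a × b| = √((-50)² + (-2)² + (-56)²) = √5640 ≈ 75.0999
area = ½ · 75.0999 ≈ 37.550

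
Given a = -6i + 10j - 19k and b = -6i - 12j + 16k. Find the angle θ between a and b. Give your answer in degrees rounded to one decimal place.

a · b = (-6)·(-6) + 10·(-12) + (-19)·16 = 36 - 120 - 304 = -388
|a|² = 36 + 100 + 361 = 497,  |a| = √497 ≈ 22.293497
|b|² = 36 + 144 + 256 = 436,  |b| = √436 ≈ 20.880613
cos θ = -388 / (22.293497 · 20.880613) ≈ -0.83351
θ = arccos(-0.83351) ≈ 146.5°

146.5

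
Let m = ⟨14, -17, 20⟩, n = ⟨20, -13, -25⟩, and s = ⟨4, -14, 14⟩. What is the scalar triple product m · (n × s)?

-5548

n × s:
i: (-13)·14 - (-25)·(-14) = -182 - 350 = -532
j: (-25)·4 - 20·14 = -100 - 280 = -380
k: 20·(-14) - (-13)·4 = -280 - (-52) = -228
n × s = (-532, -380, -228)
m · (n × s) = 14·(-532) + (-17)·(-380) + 20·(-228) = -7448 + 6460 - 4560 = -5548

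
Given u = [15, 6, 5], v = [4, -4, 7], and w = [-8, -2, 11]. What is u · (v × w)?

v × w:
i: (-4)·11 - 7·(-2) = -44 - (-14) = -30
j: 7·(-8) - 4·11 = -56 - 44 = -100
k: 4·(-2) - (-4)·(-8) = -8 - 32 = -40
v × w = (-30, -100, -40)
u · (v × w) = 15·(-30) + 6·(-100) + 5·(-40) = -450 - 600 - 200 = -1250

-1250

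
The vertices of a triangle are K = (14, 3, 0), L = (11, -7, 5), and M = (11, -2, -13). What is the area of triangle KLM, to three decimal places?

82.411

KL = (-3, -10, 5),  KM = (-3, -5, -13)
i: (-10)·(-13) - 5·(-5) = 130 - (-25) = 155
j: 5·(-3) - (-3)·(-13) = -15 - 39 = -54
k: (-3)·(-5) - (-10)·(-3) = 15 - 30 = -15
KL × KM = (155, -54, -15)
|KL × KM| = √27166 ≈ 164.8211
area = ½ · 164.8211 ≈ 82.411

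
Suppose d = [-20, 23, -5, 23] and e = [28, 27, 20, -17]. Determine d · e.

d · e = (-20)·28 + 23·27 + (-5)·20 + 23·(-17) = -560 + 621 - 100 - 391 = -430

-430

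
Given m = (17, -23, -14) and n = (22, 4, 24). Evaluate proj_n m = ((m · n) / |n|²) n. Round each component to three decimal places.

(-1.104, -0.201, -1.204)

m · n = 17·22 + (-23)·4 + (-14)·24 = 374 - 92 - 336 = -54
|n|² = 484 + 16 + 576 = 1076
proj_n m = (-54/1076) · (22, 4, 24) ≈ (-1.104, -0.201, -1.204)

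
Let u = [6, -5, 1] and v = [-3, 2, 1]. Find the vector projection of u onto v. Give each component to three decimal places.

(5.786, -3.857, -1.929)

u · v = 6·(-3) + (-5)·2 + 1·1 = -18 - 10 + 1 = -27
|v|² = 9 + 4 + 1 = 14
proj_v u = (-27/14) · (-3, 2, 1) ≈ (5.786, -3.857, -1.929)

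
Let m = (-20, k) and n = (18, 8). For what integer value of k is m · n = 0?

45

m · n = (-20)·18 + k·8 = -360 + 8k
Set equal to 0: 8k = 360, so k = 45.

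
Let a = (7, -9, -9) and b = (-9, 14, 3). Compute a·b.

a · b = 7·(-9) + (-9)·14 + (-9)·3 = -63 - 126 - 27 = -216

-216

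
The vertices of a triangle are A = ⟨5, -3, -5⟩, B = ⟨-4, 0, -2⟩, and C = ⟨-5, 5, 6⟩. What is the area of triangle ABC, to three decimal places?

AB = (-9, 3, 3),  AC = (-10, 8, 11)
i: 3·11 - 3·8 = 33 - 24 = 9
j: 3·(-10) - (-9)·11 = -30 - (-99) = 69
k: (-9)·8 - 3·(-10) = -72 - (-30) = -42
AB × AC = (9, 69, -42)
|AB × AC| = √6606 ≈ 81.2773
area = ½ · 81.2773 ≈ 40.639

40.639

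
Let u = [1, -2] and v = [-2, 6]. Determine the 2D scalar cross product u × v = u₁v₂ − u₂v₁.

2

1·6 - (-2)·(-2) = 6 - 4 = 2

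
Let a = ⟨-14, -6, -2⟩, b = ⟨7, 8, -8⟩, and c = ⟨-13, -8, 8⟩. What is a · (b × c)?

-384

b × c:
i: 8·8 - (-8)·(-8) = 64 - 64 = 0
j: (-8)·(-13) - 7·8 = 104 - 56 = 48
k: 7·(-8) - 8·(-13) = -56 - (-104) = 48
b × c = (0, 48, 48)
a · (b × c) = (-14)·0 + (-6)·48 + (-2)·48 = 0 - 288 - 96 = -384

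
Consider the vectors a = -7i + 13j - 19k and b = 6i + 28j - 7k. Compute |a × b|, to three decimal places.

544.175

i: 13·(-7) - (-19)·28 = -91 - (-532) = 441
j: (-19)·6 - (-7)·(-7) = -114 - 49 = -163
k: (-7)·28 - 13·6 = -196 - 78 = -274
a × b = (441, -163, -274)
|a × b| = √(441² + (-163)² + (-274)²) = √296126 ≈ 544.1746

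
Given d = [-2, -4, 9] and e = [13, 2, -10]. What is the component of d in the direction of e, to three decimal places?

-7.505

d · e = (-2)·13 + (-4)·2 + 9·(-10) = -26 - 8 - 90 = -124
|e| = √(169 + 4 + 100) = √273 ≈ 16.5227
comp_e d = -124 / √273 ≈ -7.505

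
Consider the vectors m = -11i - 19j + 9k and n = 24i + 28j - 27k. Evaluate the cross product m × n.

i: (-19)·(-27) - 9·28 = 513 - 252 = 261
j: 9·24 - (-11)·(-27) = 216 - 297 = -81
k: (-11)·28 - (-19)·24 = -308 - (-456) = 148
m × n = (261, -81, 148)

(261, -81, 148)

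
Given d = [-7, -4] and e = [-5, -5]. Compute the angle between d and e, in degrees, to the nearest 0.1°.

d · e = (-7)·(-5) + (-4)·(-5) = 35 + 20 = 55
|d|² = 49 + 16 = 65,  |d| = √65 ≈ 8.062258
|e|² = 25 + 25 = 50,  |e| = √50 ≈ 7.071068
cos θ = 55 / (8.062258 · 7.071068) ≈ 0.96476
θ = arccos(0.96476) ≈ 15.3°

15.3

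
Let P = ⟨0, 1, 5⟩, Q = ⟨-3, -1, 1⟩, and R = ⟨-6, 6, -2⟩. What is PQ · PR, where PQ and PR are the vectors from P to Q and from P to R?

36

PQ = Q − P = (-3, -2, -4)
PR = R − P = (-6, 5, -7)
PQ · PR = (-3)·(-6) + (-2)·5 + (-4)·(-7) = 18 - 10 + 28 = 36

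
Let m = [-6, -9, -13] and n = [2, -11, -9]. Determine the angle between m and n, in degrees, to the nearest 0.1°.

32.8

m · n = (-6)·2 + (-9)·(-11) + (-13)·(-9) = -12 + 99 + 117 = 204
|m|² = 36 + 81 + 169 = 286,  |m| = √286 ≈ 16.911535
|n|² = 4 + 121 + 81 = 206,  |n| = √206 ≈ 14.352700
cos θ = 204 / (16.911535 · 14.352700) ≈ 0.84045
θ = arccos(0.84045) ≈ 32.8°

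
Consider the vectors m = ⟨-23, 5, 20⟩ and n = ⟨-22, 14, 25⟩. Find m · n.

m · n = (-23)·(-22) + 5·14 + 20·25 = 506 + 70 + 500 = 1076

1076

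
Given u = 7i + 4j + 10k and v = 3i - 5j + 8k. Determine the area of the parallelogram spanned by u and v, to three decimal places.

98.026

i: 4·8 - 10·(-5) = 32 - (-50) = 82
j: 10·3 - 7·8 = 30 - 56 = -26
k: 7·(-5) - 4·3 = -35 - 12 = -47
u × v = (82, -26, -47)
|u × v| = √(82² + (-26)² + (-47)²) = √9609 ≈ 98.0255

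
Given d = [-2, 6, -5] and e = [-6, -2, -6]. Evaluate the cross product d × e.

i: 6·(-6) - (-5)·(-2) = -36 - 10 = -46
j: (-5)·(-6) - (-2)·(-6) = 30 - 12 = 18
k: (-2)·(-2) - 6·(-6) = 4 - (-36) = 40
d × e = (-46, 18, 40)

(-46, 18, 40)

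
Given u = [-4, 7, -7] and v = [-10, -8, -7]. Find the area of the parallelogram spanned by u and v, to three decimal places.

i: 7·(-7) - (-7)·(-8) = -49 - 56 = -105
j: (-7)·(-10) - (-4)·(-7) = 70 - 28 = 42
k: (-4)·(-8) - 7·(-10) = 32 - (-70) = 102
u × v = (-105, 42, 102)
|u × v| = √((-105)² + 42² + 102²) = √23193 ≈ 152.2925

152.292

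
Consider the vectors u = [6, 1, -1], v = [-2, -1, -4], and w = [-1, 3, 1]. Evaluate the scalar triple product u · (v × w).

79

v × w:
i: (-1)·1 - (-4)·3 = -1 - (-12) = 11
j: (-4)·(-1) - (-2)·1 = 4 - (-2) = 6
k: (-2)·3 - (-1)·(-1) = -6 - 1 = -7
v × w = (11, 6, -7)
u · (v × w) = 6·11 + 1·6 + (-1)·(-7) = 66 + 6 + 7 = 79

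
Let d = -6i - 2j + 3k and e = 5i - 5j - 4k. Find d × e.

i: (-2)·(-4) - 3·(-5) = 8 - (-15) = 23
j: 3·5 - (-6)·(-4) = 15 - 24 = -9
k: (-6)·(-5) - (-2)·5 = 30 - (-10) = 40
d × e = (23, -9, 40)

(23, -9, 40)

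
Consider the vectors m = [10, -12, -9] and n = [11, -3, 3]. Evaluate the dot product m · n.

m · n = 10·11 + (-12)·(-3) + (-9)·3 = 110 + 36 - 27 = 119

119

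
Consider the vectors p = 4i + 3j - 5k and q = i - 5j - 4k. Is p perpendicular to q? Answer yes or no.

p · q = 4·1 + 3·(-5) + (-5)·(-4) = 4 - 15 + 20 = 9
Nonzero, so the vectors are not orthogonal.

no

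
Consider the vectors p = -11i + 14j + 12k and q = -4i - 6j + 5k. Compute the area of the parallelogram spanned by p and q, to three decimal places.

i: 14·5 - 12·(-6) = 70 - (-72) = 142
j: 12·(-4) - (-11)·5 = -48 - (-55) = 7
k: (-11)·(-6) - 14·(-4) = 66 - (-56) = 122
p × q = (142, 7, 122)
|p × q| = √(142² + 7² + 122²) = √35097 ≈ 187.3419

187.342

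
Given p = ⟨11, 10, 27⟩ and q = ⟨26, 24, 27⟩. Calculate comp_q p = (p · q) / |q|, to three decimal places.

p · q = 11·26 + 10·24 + 27·27 = 286 + 240 + 729 = 1255
|q| = √(676 + 576 + 729) = √1981 ≈ 44.5084
comp_q p = 1255 / √1981 ≈ 28.197

28.197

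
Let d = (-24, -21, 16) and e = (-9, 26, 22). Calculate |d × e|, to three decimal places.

1256.706

i: (-21)·22 - 16·26 = -462 - 416 = -878
j: 16·(-9) - (-24)·22 = -144 - (-528) = 384
k: (-24)·26 - (-21)·(-9) = -624 - 189 = -813
d × e = (-878, 384, -813)
|d × e| = √((-878)² + 384² + (-813)²) = √1579309 ≈ 1256.7056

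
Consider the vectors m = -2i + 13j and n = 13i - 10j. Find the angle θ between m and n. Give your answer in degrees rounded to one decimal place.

m · n = (-2)·13 + 13·(-10) = -26 - 130 = -156
|m|² = 4 + 169 = 173,  |m| = √173 ≈ 13.152946
|n|² = 169 + 100 = 269,  |n| = √269 ≈ 16.401219
cos θ = -156 / (13.152946 · 16.401219) ≈ -0.72315
θ = arccos(-0.72315) ≈ 136.3°

136.3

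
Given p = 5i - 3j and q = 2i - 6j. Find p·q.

p · q = 5·2 + (-3)·(-6) = 10 + 18 = 28

28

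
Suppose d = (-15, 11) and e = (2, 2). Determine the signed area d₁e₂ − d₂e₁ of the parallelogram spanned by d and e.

-52

(-15)·2 - 11·2 = -30 - 22 = -52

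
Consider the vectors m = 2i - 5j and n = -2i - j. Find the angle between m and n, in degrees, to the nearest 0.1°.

85.2

m · n = 2·(-2) + (-5)·(-1) = -4 + 5 = 1
|m|² = 4 + 25 = 29,  |m| = √29 ≈ 5.385165
|n|² = 4 + 1 = 5,  |n| = √5 ≈ 2.236068
cos θ = 1 / (5.385165 · 2.236068) ≈ 0.08305
θ = arccos(0.08305) ≈ 85.2°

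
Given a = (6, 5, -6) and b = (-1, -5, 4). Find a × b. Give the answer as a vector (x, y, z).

(-10, -18, -25)

i: 5·4 - (-6)·(-5) = 20 - 30 = -10
j: (-6)·(-1) - 6·4 = 6 - 24 = -18
k: 6·(-5) - 5·(-1) = -30 - (-5) = -25
a × b = (-10, -18, -25)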